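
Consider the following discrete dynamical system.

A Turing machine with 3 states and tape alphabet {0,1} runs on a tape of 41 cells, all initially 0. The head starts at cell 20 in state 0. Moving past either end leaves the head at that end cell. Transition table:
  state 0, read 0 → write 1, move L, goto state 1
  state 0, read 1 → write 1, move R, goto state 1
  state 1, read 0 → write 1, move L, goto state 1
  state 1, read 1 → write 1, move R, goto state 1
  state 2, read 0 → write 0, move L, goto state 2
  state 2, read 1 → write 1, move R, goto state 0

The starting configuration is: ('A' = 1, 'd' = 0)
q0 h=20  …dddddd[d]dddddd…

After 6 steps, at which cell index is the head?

k=0  q0 h=20  …dddddd[d]dddddd…
k=1  q1 h=19  …dddddd[d]Addddd…
k=2  q1 h=18  …dddddd[d]AAdddd…
k=3  q1 h=17  …dddddd[d]AAAddd…
k=4  q1 h=16  …dddddd[d]AAAAdd…
k=5  q1 h=15  …dddddd[d]AAAAAd…
k=6  q1 h=14  …dddddd[d]AAAAAA…

14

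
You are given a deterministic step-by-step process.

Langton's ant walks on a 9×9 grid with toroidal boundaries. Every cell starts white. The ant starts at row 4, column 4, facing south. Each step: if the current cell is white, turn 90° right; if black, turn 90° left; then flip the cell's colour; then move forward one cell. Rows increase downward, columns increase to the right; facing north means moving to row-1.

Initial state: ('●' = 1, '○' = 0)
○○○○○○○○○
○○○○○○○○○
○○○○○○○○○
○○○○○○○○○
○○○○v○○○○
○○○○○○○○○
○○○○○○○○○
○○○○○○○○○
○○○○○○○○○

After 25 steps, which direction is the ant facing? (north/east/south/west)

west

t=0: ○○○○○○○○○
○○○○○○○○○
○○○○○○○○○
○○○○○○○○○
○○○○v○○○○
○○○○○○○○○
○○○○○○○○○
○○○○○○○○○
○○○○○○○○○
t=1: ○○○○○○○○○
○○○○○○○○○
○○○○○○○○○
○○○○○○○○○
○○○<●○○○○
○○○○○○○○○
○○○○○○○○○
○○○○○○○○○
○○○○○○○○○
t=2: ○○○○○○○○○
○○○○○○○○○
○○○○○○○○○
○○○^○○○○○
○○○●●○○○○
○○○○○○○○○
○○○○○○○○○
○○○○○○○○○
○○○○○○○○○
t=3: ○○○○○○○○○
○○○○○○○○○
○○○○○○○○○
○○○●>○○○○
○○○●●○○○○
○○○○○○○○○
○○○○○○○○○
○○○○○○○○○
○○○○○○○○○
t=4: ○○○○○○○○○
○○○○○○○○○
○○○○○○○○○
○○○●●○○○○
○○○●v○○○○
○○○○○○○○○
○○○○○○○○○
○○○○○○○○○
○○○○○○○○○
t=5: ○○○○○○○○○
○○○○○○○○○
○○○○○○○○○
○○○●●○○○○
○○○●○>○○○
○○○○○○○○○
○○○○○○○○○
○○○○○○○○○
○○○○○○○○○
t=6: ○○○○○○○○○
○○○○○○○○○
○○○○○○○○○
○○○●●○○○○
○○○●○●○○○
○○○○○v○○○
○○○○○○○○○
○○○○○○○○○
○○○○○○○○○
t=7: ○○○○○○○○○
○○○○○○○○○
○○○○○○○○○
○○○●●○○○○
○○○●○●○○○
○○○○<●○○○
○○○○○○○○○
○○○○○○○○○
○○○○○○○○○
t=8: ○○○○○○○○○
○○○○○○○○○
○○○○○○○○○
○○○●●○○○○
○○○●^●○○○
○○○○●●○○○
○○○○○○○○○
○○○○○○○○○
○○○○○○○○○
t=9: ○○○○○○○○○
○○○○○○○○○
○○○○○○○○○
○○○●●○○○○
○○○●●>○○○
○○○○●●○○○
○○○○○○○○○
○○○○○○○○○
○○○○○○○○○
t=10: ○○○○○○○○○
○○○○○○○○○
○○○○○○○○○
○○○●●^○○○
○○○●●○○○○
○○○○●●○○○
○○○○○○○○○
○○○○○○○○○
○○○○○○○○○
t=11: ○○○○○○○○○
○○○○○○○○○
○○○○○○○○○
○○○●●●>○○
○○○●●○○○○
○○○○●●○○○
○○○○○○○○○
○○○○○○○○○
○○○○○○○○○
t=12: ○○○○○○○○○
○○○○○○○○○
○○○○○○○○○
○○○●●●●○○
○○○●●○v○○
○○○○●●○○○
○○○○○○○○○
○○○○○○○○○
○○○○○○○○○
t=13: ○○○○○○○○○
○○○○○○○○○
○○○○○○○○○
○○○●●●●○○
○○○●●<●○○
○○○○●●○○○
○○○○○○○○○
○○○○○○○○○
○○○○○○○○○
t=14: ○○○○○○○○○
○○○○○○○○○
○○○○○○○○○
○○○●●^●○○
○○○●●●●○○
○○○○●●○○○
○○○○○○○○○
○○○○○○○○○
○○○○○○○○○
t=15: ○○○○○○○○○
○○○○○○○○○
○○○○○○○○○
○○○●<○●○○
○○○●●●●○○
○○○○●●○○○
○○○○○○○○○
○○○○○○○○○
○○○○○○○○○
t=16: ○○○○○○○○○
○○○○○○○○○
○○○○○○○○○
○○○●○○●○○
○○○●v●●○○
○○○○●●○○○
○○○○○○○○○
○○○○○○○○○
○○○○○○○○○
t=17: ○○○○○○○○○
○○○○○○○○○
○○○○○○○○○
○○○●○○●○○
○○○●○>●○○
○○○○●●○○○
○○○○○○○○○
○○○○○○○○○
○○○○○○○○○
t=18: ○○○○○○○○○
○○○○○○○○○
○○○○○○○○○
○○○●○^●○○
○○○●○○●○○
○○○○●●○○○
○○○○○○○○○
○○○○○○○○○
○○○○○○○○○
t=19: ○○○○○○○○○
○○○○○○○○○
○○○○○○○○○
○○○●○●>○○
○○○●○○●○○
○○○○●●○○○
○○○○○○○○○
○○○○○○○○○
○○○○○○○○○
t=20: ○○○○○○○○○
○○○○○○○○○
○○○○○○^○○
○○○●○●○○○
○○○●○○●○○
○○○○●●○○○
○○○○○○○○○
○○○○○○○○○
○○○○○○○○○
t=21: ○○○○○○○○○
○○○○○○○○○
○○○○○○●>○
○○○●○●○○○
○○○●○○●○○
○○○○●●○○○
○○○○○○○○○
○○○○○○○○○
○○○○○○○○○
t=22: ○○○○○○○○○
○○○○○○○○○
○○○○○○●●○
○○○●○●○v○
○○○●○○●○○
○○○○●●○○○
○○○○○○○○○
○○○○○○○○○
○○○○○○○○○
t=23: ○○○○○○○○○
○○○○○○○○○
○○○○○○●●○
○○○●○●<●○
○○○●○○●○○
○○○○●●○○○
○○○○○○○○○
○○○○○○○○○
○○○○○○○○○
t=24: ○○○○○○○○○
○○○○○○○○○
○○○○○○^●○
○○○●○●●●○
○○○●○○●○○
○○○○●●○○○
○○○○○○○○○
○○○○○○○○○
○○○○○○○○○
t=25: ○○○○○○○○○
○○○○○○○○○
○○○○○<○●○
○○○●○●●●○
○○○●○○●○○
○○○○●●○○○
○○○○○○○○○
○○○○○○○○○
○○○○○○○○○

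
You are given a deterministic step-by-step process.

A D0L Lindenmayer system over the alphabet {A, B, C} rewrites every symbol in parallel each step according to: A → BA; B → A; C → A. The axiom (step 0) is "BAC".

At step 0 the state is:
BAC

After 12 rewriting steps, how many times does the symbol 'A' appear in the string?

521

0) BAC
1) ABAA
2) BAABABA
3) ABABAABAABA
4) BAABAABABAABABAABA
5) ABABAABABAABAABABAABAABABAABA
6) BAABAABABAABAABABAABABAABAABABAABABAABAABABAABA
7) ABABAABABAABAABABAABABAABAABABAABAABABAABABAABAABABAABAABABAABABAABAABABAABA
8) BAABAABABAABAABABAABABAABAABABAABAABABAABABAABAABABAABABAA…ABAABABAABABAABAABABAABABAABAABABAABAABABAABABAABAABABAABA  (len 123)
9) ABABAABABAABAABABAABABAABAABABAABAABABAABABAABAABABAABABAA…ABAABABAABABAABAABABAABABAABAABABAABAABABAABABAABAABABAABA  (len 199)
10) BAABAABABAABAABABAABABAABAABABAABAABABAABABAABAABABAABABAA…ABAABABAABABAABAABABAABABAABAABABAABAABABAABABAABAABABAABA  (len 322)
11) ABABAABABAABAABABAABABAABAABABAABAABABAABABAABAABABAABABAA…ABAABABAABABAABAABABAABABAABAABABAABAABABAABABAABAABABAABA  (len 521)
12) BAABAABABAABAABABAABABAABAABABAABAABABAABABAABAABABAABABAA…ABAABABAABABAABAABABAABABAABAABABAABAABABAABABAABAABABAABA  (len 843)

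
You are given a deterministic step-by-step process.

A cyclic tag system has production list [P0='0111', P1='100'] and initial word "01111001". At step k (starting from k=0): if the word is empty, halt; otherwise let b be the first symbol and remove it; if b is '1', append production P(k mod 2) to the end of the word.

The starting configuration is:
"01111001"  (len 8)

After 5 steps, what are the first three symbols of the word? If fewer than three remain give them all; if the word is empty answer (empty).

k=0  "01111001"  (len 8)
k=1  "1111001"  (len 7)
k=2  "111001100"  (len 9)
k=3  "110011000111"  (len 12)
k=4  "10011000111100"  (len 14)
k=5  "00110001111000111"  (len 17)

001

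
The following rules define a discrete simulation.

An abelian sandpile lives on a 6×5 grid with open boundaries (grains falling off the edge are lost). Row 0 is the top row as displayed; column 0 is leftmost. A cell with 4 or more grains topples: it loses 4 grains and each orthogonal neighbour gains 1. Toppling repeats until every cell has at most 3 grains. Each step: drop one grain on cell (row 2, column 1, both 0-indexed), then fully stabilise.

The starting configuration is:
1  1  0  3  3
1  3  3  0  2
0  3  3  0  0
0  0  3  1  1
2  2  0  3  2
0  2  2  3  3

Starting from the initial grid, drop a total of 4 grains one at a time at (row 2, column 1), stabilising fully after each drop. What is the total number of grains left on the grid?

51

[0] 1  1  0  3  3
1  3  3  0  2
0  3  3  0  0
0  0  3  1  1
2  2  0  3  2
0  2  2  3  3
[1] 1  2  1  3  3
2  1  1  1  2
1  2  2  1  0
0  2  0  2  1
2  2  1  3  2
0  2  2  3  3
[2] 1  2  1  3  3
2  1  1  1  2
1  3  2  1  0
0  2  0  2  1
2  2  1  3  2
0  2  2  3  3
[3] 1  2  1  3  3
2  2  1  1  2
2  0  3  1  0
0  3  0  2  1
2  2  1  3  2
0  2  2  3  3
[4] 1  2  1  3  3
2  2  1  1  2
2  1  3  1  0
0  3  0  2  1
2  2  1  3  2
0  2  2  3  3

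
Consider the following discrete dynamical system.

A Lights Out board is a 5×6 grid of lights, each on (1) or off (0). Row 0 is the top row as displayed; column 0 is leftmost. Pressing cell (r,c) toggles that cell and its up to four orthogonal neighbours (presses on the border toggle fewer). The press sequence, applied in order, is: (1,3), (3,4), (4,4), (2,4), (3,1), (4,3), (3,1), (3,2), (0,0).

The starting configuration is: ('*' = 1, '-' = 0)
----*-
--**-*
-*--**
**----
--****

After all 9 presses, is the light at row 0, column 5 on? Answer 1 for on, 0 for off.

k=0  ----*-
--**-*
-*--**
**----
--****
k=1  ---**-
----**
-*-***
**----
--****
k=2  ---**-
----**
-*-*-*
**-***
--**-*
k=3  ---**-
----**
-*-*-*
**-*-*
--*-*-
k=4  ---**-
-----*
-*--*-
**-***
--*-*-
k=5  ---**-
-----*
----*-
--****
-**-*-
k=6  ---**-
-----*
----*-
--*-**
-*-*--
k=7  ---**-
-----*
-*--*-
**--**
---*--
k=8  ---**-
-----*
-**-*-
*-****
--**--
k=9  **-**-
*----*
-**-*-
*-****
--**--

0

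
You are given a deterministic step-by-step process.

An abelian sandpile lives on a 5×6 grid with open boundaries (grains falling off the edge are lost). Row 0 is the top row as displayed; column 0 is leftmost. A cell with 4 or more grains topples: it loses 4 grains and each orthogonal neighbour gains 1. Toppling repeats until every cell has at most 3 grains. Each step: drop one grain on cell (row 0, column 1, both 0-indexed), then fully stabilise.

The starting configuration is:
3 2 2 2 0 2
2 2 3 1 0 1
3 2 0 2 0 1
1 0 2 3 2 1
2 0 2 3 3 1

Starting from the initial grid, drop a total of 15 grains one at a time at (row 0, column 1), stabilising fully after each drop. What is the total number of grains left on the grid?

k=0  3 2 2 2 0 2
2 2 3 1 0 1
3 2 0 2 0 1
1 0 2 3 2 1
2 0 2 3 3 1
k=1  3 3 2 2 0 2
2 2 3 1 0 1
3 2 0 2 0 1
1 0 2 3 2 1
2 0 2 3 3 1
k=2  0 1 3 2 0 2
3 3 3 1 0 1
3 2 0 2 0 1
1 0 2 3 2 1
2 0 2 3 3 1
k=3  0 2 3 2 0 2
3 3 3 1 0 1
3 2 0 2 0 1
1 0 2 3 2 1
2 0 2 3 3 1
k=4  0 3 3 2 0 2
3 3 3 1 0 1
3 2 0 2 0 1
1 0 2 3 2 1
2 0 2 3 3 1
k=5  2 2 1 3 0 2
1 3 1 2 0 1
1 0 2 2 0 1
2 1 2 3 2 1
2 0 2 3 3 1
k=6  2 3 1 3 0 2
1 3 1 2 0 1
1 0 2 2 0 1
2 1 2 3 2 1
2 0 2 3 3 1
k=7  3 1 2 3 0 2
2 0 2 2 0 1
1 1 2 2 0 1
2 1 2 3 2 1
2 0 2 3 3 1
k=8  3 2 2 3 0 2
2 0 2 2 0 1
1 1 2 2 0 1
2 1 2 3 2 1
2 0 2 3 3 1
k=9  3 3 2 3 0 2
2 0 2 2 0 1
1 1 2 2 0 1
2 1 2 3 2 1
2 0 2 3 3 1
k=10  0 1 3 3 0 2
3 1 2 2 0 1
1 1 2 2 0 1
2 1 2 3 2 1
2 0 2 3 3 1
k=11  0 2 3 3 0 2
3 1 2 2 0 1
1 1 2 2 0 1
2 1 2 3 2 1
2 0 2 3 3 1
k=12  0 3 3 3 0 2
3 1 2 2 0 1
1 1 2 2 0 1
2 1 2 3 2 1
2 0 2 3 3 1
k=13  1 1 1 0 1 2
3 2 3 3 0 1
1 1 2 2 0 1
2 1 2 3 2 1
2 0 2 3 3 1
k=14  1 2 1 0 1 2
3 2 3 3 0 1
1 1 2 2 0 1
2 1 2 3 2 1
2 0 2 3 3 1
k=15  1 3 1 0 1 2
3 2 3 3 0 1
1 1 2 2 0 1
2 1 2 3 2 1
2 0 2 3 3 1

49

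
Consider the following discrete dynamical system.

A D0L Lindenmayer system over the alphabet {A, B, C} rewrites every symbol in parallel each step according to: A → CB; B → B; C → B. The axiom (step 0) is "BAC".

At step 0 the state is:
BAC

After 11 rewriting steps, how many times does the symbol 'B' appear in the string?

gen 0: BAC
gen 1: BCBB
gen 2: BBBB
gen 3: BBBB
gen 4: BBBB
gen 5: BBBB
gen 6: BBBB
gen 7: BBBB
gen 8: BBBB
gen 9: BBBB
gen 10: BBBB
gen 11: BBBB

4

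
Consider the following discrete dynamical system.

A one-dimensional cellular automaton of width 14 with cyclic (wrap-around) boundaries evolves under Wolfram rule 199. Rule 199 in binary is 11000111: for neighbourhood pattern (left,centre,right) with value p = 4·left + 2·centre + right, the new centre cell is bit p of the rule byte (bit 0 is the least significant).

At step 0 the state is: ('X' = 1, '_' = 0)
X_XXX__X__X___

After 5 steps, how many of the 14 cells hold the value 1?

8

gen 0: X_XXX__X__X___
gen 1: X__XX_XX_XX_XX
gen 2: X_X_X__X__X__X
gen 3: X_X_X_XX_XX_X_
gen 4: X_X_X__X__X_X_
gen 5: X_X_X_XX_XX_X_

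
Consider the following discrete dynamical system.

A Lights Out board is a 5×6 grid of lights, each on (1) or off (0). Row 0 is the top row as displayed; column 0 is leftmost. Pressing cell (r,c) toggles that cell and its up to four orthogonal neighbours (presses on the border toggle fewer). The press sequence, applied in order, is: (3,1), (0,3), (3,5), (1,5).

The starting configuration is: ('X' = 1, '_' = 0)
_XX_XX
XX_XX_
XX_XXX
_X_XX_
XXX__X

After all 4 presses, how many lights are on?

15

[0] _XX_XX
XX_XX_
XX_XXX
_X_XX_
XXX__X
[1] _XX_XX
XX_XX_
X__XXX
X_XXX_
X_X__X
[2] _X_X_X
XX__X_
X__XXX
X_XXX_
X_X__X
[3] _X_X_X
XX__X_
X__XX_
X_XX_X
X_X___
[4] _X_X__
XX___X
X__XXX
X_XX_X
X_X___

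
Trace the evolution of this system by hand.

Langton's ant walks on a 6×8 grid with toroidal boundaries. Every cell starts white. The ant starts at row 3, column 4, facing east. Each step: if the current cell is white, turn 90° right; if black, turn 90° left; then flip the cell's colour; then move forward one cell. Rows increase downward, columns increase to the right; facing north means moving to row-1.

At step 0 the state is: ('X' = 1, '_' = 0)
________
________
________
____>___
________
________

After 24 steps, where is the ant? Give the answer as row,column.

1,2

[0] ________
________
________
____>___
________
________
[1] ________
________
________
____X___
____v___
________
[2] ________
________
________
____X___
___<X___
________
[3] ________
________
________
___^X___
___XX___
________
[4] ________
________
________
___X>___
___XX___
________
[5] ________
________
____^___
___X____
___XX___
________
[6] ________
________
____X>__
___X____
___XX___
________
[7] ________
________
____XX__
___X_v__
___XX___
________
[8] ________
________
____XX__
___X<X__
___XX___
________
[9] ________
________
____^X__
___XXX__
___XX___
________
[10] ________
________
___<_X__
___XXX__
___XX___
________
[11] ________
___^____
___X_X__
___XXX__
___XX___
________
[12] ________
___X>___
___X_X__
___XXX__
___XX___
________
[13] ________
___XX___
___XvX__
___XXX__
___XX___
________
[14] ________
___XX___
___<XX__
___XXX__
___XX___
________
[15] ________
___XX___
____XX__
___vXX__
___XX___
________
[16] ________
___XX___
____XX__
____>X__
___XX___
________
[17] ________
___XX___
____^X__
_____X__
___XX___
________
[18] ________
___XX___
___<_X__
_____X__
___XX___
________
[19] ________
___^X___
___X_X__
_____X__
___XX___
________
[20] ________
__<_X___
___X_X__
_____X__
___XX___
________
[21] __^_____
__X_X___
___X_X__
_____X__
___XX___
________
[22] __X>____
__X_X___
___X_X__
_____X__
___XX___
________
[23] __XX____
__XvX___
___X_X__
_____X__
___XX___
________
[24] __XX____
__<XX___
___X_X__
_____X__
___XX___
________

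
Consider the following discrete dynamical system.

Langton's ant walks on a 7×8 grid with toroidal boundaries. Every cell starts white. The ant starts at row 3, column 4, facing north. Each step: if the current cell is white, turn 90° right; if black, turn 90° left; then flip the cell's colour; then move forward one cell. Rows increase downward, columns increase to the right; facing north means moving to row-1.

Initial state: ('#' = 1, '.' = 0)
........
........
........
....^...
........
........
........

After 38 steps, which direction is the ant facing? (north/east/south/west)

north

[0] ........
........
........
....^...
........
........
........
[1] ........
........
........
....#>..
........
........
........
[2] ........
........
........
....##..
.....v..
........
........
[3] ........
........
........
....##..
....<#..
........
........
[4] ........
........
........
....^#..
....##..
........
........
[5] ........
........
........
...<.#..
....##..
........
........
[6] ........
........
...^....
...#.#..
....##..
........
........
[7] ........
........
...#>...
...#.#..
....##..
........
........
[8] ........
........
...##...
...#v#..
....##..
........
........
[9] ........
........
...##...
...<##..
....##..
........
........
[10] ........
........
...##...
....##..
...v##..
........
........
[11] ........
........
...##...
....##..
..<###..
........
........
[12] ........
........
...##...
..^.##..
..####..
........
........
[13] ........
........
...##...
..#>##..
..####..
........
........
[14] ........
........
...##...
..####..
..#v##..
........
........
[15] ........
........
...##...
..####..
..#.>#..
........
........
[16] ........
........
...##...
..##^#..
..#..#..
........
........
[17] ........
........
...##...
..#<.#..
..#..#..
........
........
[18] ........
........
...##...
..#..#..
..#v.#..
........
........
[19] ........
........
...##...
..#..#..
..<#.#..
........
........
[20] ........
........
...##...
..#..#..
...#.#..
..v.....
........
[21] ........
........
...##...
..#..#..
...#.#..
.<#.....
........
[22] ........
........
...##...
..#..#..
.^.#.#..
.##.....
........
[23] ........
........
...##...
..#..#..
.#>#.#..
.##.....
........
[24] ........
........
...##...
..#..#..
.###.#..
.#v.....
........
[25] ........
........
...##...
..#..#..
.###.#..
.#.>....
........
[26] ........
........
...##...
..#..#..
.###.#..
.#.#....
...v....
[27] ........
........
...##...
..#..#..
.###.#..
.#.#....
..<#....
[28] ........
........
...##...
..#..#..
.###.#..
.#^#....
..##....
[29] ........
........
...##...
..#..#..
.###.#..
.##>....
..##....
[30] ........
........
...##...
..#..#..
.##^.#..
.##.....
..##....
[31] ........
........
...##...
..#..#..
.#<..#..
.##.....
..##....
[32] ........
........
...##...
..#..#..
.#...#..
.#v.....
..##....
[33] ........
........
...##...
..#..#..
.#...#..
.#.>....
..##....
[34] ........
........
...##...
..#..#..
.#...#..
.#.#....
..#v....
[35] ........
........
...##...
..#..#..
.#...#..
.#.#....
..#.>...
[36] ....v...
........
...##...
..#..#..
.#...#..
.#.#....
..#.#...
[37] ...<#...
........
...##...
..#..#..
.#...#..
.#.#....
..#.#...
[38] ...##...
........
...##...
..#..#..
.#...#..
.#.#....
..#^#...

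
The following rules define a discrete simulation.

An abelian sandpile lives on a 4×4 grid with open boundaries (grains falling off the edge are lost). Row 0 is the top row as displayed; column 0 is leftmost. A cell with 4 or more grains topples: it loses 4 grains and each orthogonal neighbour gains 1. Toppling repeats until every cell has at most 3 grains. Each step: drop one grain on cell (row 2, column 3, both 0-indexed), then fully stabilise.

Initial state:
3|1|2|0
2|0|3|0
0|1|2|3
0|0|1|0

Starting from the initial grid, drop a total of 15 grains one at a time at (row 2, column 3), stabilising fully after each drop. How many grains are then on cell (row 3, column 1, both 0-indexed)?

1

0) 3|1|2|0
2|0|3|0
0|1|2|3
0|0|1|0
1) 3|1|2|0
2|0|3|1
0|1|3|0
0|0|1|1
2) 3|1|2|0
2|0|3|1
0|1|3|1
0|0|1|1
3) 3|1|2|0
2|0|3|1
0|1|3|2
0|0|1|1
4) 3|1|2|0
2|0|3|1
0|1|3|3
0|0|1|1
5) 3|1|3|0
2|1|0|3
0|2|1|1
0|0|2|2
6) 3|1|3|0
2|1|0|3
0|2|1|2
0|0|2|2
7) 3|1|3|0
2|1|0|3
0|2|1|3
0|0|2|2
8) 3|1|3|1
2|1|1|0
0|2|2|1
0|0|2|3
9) 3|1|3|1
2|1|1|0
0|2|2|2
0|0|2|3
10) 3|1|3|1
2|1|1|0
0|2|2|3
0|0|2|3
11) 3|1|3|1
2|1|1|1
0|2|3|1
0|0|3|0
12) 3|1|3|1
2|1|1|1
0|2|3|2
0|0|3|0
13) 3|1|3|1
2|1|1|1
0|2|3|3
0|0|3|0
14) 3|1|3|1
2|1|2|2
0|3|1|1
0|1|0|2
15) 3|1|3|1
2|1|2|2
0|3|1|2
0|1|0|2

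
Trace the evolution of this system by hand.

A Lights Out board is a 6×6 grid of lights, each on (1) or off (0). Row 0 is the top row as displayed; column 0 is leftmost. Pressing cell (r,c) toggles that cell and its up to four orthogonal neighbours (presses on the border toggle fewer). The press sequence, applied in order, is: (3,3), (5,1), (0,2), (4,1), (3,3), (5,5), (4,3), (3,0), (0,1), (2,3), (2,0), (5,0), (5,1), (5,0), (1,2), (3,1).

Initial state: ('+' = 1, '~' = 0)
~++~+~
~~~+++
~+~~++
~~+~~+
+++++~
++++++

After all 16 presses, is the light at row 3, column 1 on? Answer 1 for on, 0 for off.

t=0: ~++~+~
~~~+++
~+~~++
~~+~~+
+++++~
++++++
t=1: ~++~+~
~~~+++
~+~+++
~~~+++
+++~+~
++++++
t=2: ~++~+~
~~~+++
~+~+++
~~~+++
+~+~+~
~~~+++
t=3: ~~~++~
~~++++
~+~+++
~~~+++
+~+~+~
~~~+++
t=4: ~~~++~
~~++++
~+~+++
~+~+++
~+~~+~
~+~+++
t=5: ~~~++~
~~++++
~+~~++
~++~~+
~+~++~
~+~+++
t=6: ~~~++~
~~++++
~+~~++
~++~~+
~+~+++
~+~+~~
t=7: ~~~++~
~~++++
~+~~++
~+++~+
~++~~+
~+~~~~
t=8: ~~~++~
~~++++
++~~++
+~++~+
+++~~+
~+~~~~
t=9: +++++~
~+++++
++~~++
+~++~+
+++~~+
~+~~~~
t=10: +++++~
~++~++
++++~+
+~+~~+
+++~~+
~+~~~~
t=11: +++++~
+++~++
~~++~+
~~+~~+
+++~~+
~+~~~~
t=12: +++++~
+++~++
~~++~+
~~+~~+
~++~~+
+~~~~~
t=13: +++++~
+++~++
~~++~+
~~+~~+
~~+~~+
~++~~~
t=14: +++++~
+++~++
~~++~+
~~+~~+
+~+~~+
+~+~~~
t=15: ++~++~
+~~+++
~~~+~+
~~+~~+
+~+~~+
+~+~~~
t=16: ++~++~
+~~+++
~+~+~+
++~~~+
+++~~+
+~+~~~

1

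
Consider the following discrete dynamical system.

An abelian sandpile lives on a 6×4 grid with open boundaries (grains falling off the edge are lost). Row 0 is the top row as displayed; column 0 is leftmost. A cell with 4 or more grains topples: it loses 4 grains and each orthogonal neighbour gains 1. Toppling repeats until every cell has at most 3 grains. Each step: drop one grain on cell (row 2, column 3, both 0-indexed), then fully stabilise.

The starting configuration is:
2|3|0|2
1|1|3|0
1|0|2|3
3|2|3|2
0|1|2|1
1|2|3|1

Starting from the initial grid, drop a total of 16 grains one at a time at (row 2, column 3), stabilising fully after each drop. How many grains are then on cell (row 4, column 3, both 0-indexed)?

gen 0: 2|3|0|2
1|1|3|0
1|0|2|3
3|2|3|2
0|1|2|1
1|2|3|1
gen 1: 2|3|0|2
1|1|3|1
1|0|3|0
3|2|3|3
0|1|2|1
1|2|3|1
gen 2: 2|3|0|2
1|1|3|1
1|0|3|1
3|2|3|3
0|1|2|1
1|2|3|1
gen 3: 2|3|0|2
1|1|3|1
1|0|3|2
3|2|3|3
0|1|2|1
1|2|3|1
gen 4: 2|3|0|2
1|1|3|1
1|0|3|3
3|2|3|3
0|1|2|1
1|2|3|1
gen 5: 2|3|1|2
1|2|0|3
1|1|2|2
3|3|1|1
0|1|3|2
1|2|3|1
gen 6: 2|3|1|2
1|2|0|3
1|1|2|3
3|3|1|1
0|1|3|2
1|2|3|1
gen 7: 2|3|1|3
1|2|1|0
1|1|3|1
3|3|1|2
0|1|3|2
1|2|3|1
gen 8: 2|3|1|3
1|2|1|0
1|1|3|2
3|3|1|2
0|1|3|2
1|2|3|1
gen 9: 2|3|1|3
1|2|1|0
1|1|3|3
3|3|1|2
0|1|3|2
1|2|3|1
gen 10: 2|3|1|3
1|2|2|1
1|2|0|1
3|3|2|3
0|1|3|2
1|2|3|1
gen 11: 2|3|1|3
1|2|2|1
1|2|0|2
3|3|2|3
0|1|3|2
1|2|3|1
gen 12: 2|3|1|3
1|2|2|1
1|2|0|3
3|3|2|3
0|1|3|2
1|2|3|1
gen 13: 2|3|1|3
1|2|2|2
1|2|1|1
3|3|3|0
0|1|3|3
1|2|3|1
gen 14: 2|3|1|3
1|2|2|2
1|2|1|2
3|3|3|0
0|1|3|3
1|2|3|1
gen 15: 2|3|1|3
1|2|2|2
1|2|1|3
3|3|3|0
0|1|3|3
1|2|3|1
gen 16: 2|3|1|3
1|2|2|3
1|2|2|0
3|3|3|1
0|1|3|3
1|2|3|1

3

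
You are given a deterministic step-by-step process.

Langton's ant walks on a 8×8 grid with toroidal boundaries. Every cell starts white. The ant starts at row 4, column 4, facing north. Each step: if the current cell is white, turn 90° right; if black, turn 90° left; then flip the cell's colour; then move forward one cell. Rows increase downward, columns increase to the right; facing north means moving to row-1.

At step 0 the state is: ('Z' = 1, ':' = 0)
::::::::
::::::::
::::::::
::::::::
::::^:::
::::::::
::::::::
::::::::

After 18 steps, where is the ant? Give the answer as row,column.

gen 0: ::::::::
::::::::
::::::::
::::::::
::::^:::
::::::::
::::::::
::::::::
gen 1: ::::::::
::::::::
::::::::
::::::::
::::Z>::
::::::::
::::::::
::::::::
gen 2: ::::::::
::::::::
::::::::
::::::::
::::ZZ::
:::::v::
::::::::
::::::::
gen 3: ::::::::
::::::::
::::::::
::::::::
::::ZZ::
::::<Z::
::::::::
::::::::
gen 4: ::::::::
::::::::
::::::::
::::::::
::::^Z::
::::ZZ::
::::::::
::::::::
gen 5: ::::::::
::::::::
::::::::
::::::::
:::<:Z::
::::ZZ::
::::::::
::::::::
gen 6: ::::::::
::::::::
::::::::
:::^::::
:::Z:Z::
::::ZZ::
::::::::
::::::::
gen 7: ::::::::
::::::::
::::::::
:::Z>:::
:::Z:Z::
::::ZZ::
::::::::
::::::::
gen 8: ::::::::
::::::::
::::::::
:::ZZ:::
:::ZvZ::
::::ZZ::
::::::::
::::::::
gen 9: ::::::::
::::::::
::::::::
:::ZZ:::
:::<ZZ::
::::ZZ::
::::::::
::::::::
gen 10: ::::::::
::::::::
::::::::
:::ZZ:::
::::ZZ::
:::vZZ::
::::::::
::::::::
gen 11: ::::::::
::::::::
::::::::
:::ZZ:::
::::ZZ::
::<ZZZ::
::::::::
::::::::
gen 12: ::::::::
::::::::
::::::::
:::ZZ:::
::^:ZZ::
::ZZZZ::
::::::::
::::::::
gen 13: ::::::::
::::::::
::::::::
:::ZZ:::
::Z>ZZ::
::ZZZZ::
::::::::
::::::::
gen 14: ::::::::
::::::::
::::::::
:::ZZ:::
::ZZZZ::
::ZvZZ::
::::::::
::::::::
gen 15: ::::::::
::::::::
::::::::
:::ZZ:::
::ZZZZ::
::Z:>Z::
::::::::
::::::::
gen 16: ::::::::
::::::::
::::::::
:::ZZ:::
::ZZ^Z::
::Z::Z::
::::::::
::::::::
gen 17: ::::::::
::::::::
::::::::
:::ZZ:::
::Z<:Z::
::Z::Z::
::::::::
::::::::
gen 18: ::::::::
::::::::
::::::::
:::ZZ:::
::Z::Z::
::Zv:Z::
::::::::
::::::::

5,3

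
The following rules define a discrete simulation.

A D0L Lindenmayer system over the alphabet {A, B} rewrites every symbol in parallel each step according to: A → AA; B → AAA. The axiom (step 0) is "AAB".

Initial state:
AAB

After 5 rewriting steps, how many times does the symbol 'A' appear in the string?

112

gen 0: AAB
gen 1: AAAAAAA
gen 2: AAAAAAAAAAAAAA
gen 3: AAAAAAAAAAAAAAAAAAAAAAAAAAAA
gen 4: AAAAAAAAAAAAAAAAAAAAAAAAAAAAAAAAAAAAAAAAAAAAAAAAAAAAAAAA
gen 5: AAAAAAAAAAAAAAAAAAAAAAAAAAAAAAAAAAAAAAAAAAAAAAAAAAAAAAAAAAAAAAAAAAAAAAAAAAAAAAAAAAAAAAAAAAAAAAAAAAAAAAAAAAAAAAAA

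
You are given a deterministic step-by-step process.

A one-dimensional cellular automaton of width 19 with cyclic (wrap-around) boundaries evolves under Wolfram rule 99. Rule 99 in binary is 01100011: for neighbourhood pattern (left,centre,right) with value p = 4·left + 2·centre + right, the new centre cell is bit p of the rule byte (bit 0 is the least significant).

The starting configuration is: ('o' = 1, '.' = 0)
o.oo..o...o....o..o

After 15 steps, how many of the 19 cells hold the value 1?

9

k=0  o.oo..o...o....o..o
k=1  oo.o.o..oo..ooo..o.
k=2  .oo.o..o.o.o..o.o.o
k=3  o.oo..o.o.o..o.o.o.
k=4  .o.o.o.o.o..o.o.o.o
k=5  o.o.o.o.o..o.o.o.o.
k=6  .o.o.o.o..o.o.o.o.o
k=7  o.o.o.o..o.o.o.o.o.
k=8  .o.o.o..o.o.o.o.o.o
k=9  o.o.o..o.o.o.o.o.o.
k=10  .o.o..o.o.o.o.o.o.o
k=11  o.o..o.o.o.o.o.o.o.
k=12  .o..o.o.o.o.o.o.o.o
k=13  o..o.o.o.o.o.o.o.o.
k=14  ..o.o.o.o.o.o.o.o.o
k=15  .o.o.o.o.o.o.o.o.o.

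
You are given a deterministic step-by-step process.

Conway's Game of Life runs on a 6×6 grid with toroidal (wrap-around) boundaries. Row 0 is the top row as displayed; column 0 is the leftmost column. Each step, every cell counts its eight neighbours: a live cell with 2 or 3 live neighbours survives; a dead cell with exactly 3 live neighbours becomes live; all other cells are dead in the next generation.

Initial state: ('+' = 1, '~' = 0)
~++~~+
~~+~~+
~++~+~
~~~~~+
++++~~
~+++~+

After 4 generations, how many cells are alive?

6

[0] ~++~~+
~~+~~+
~++~+~
~~~~~+
++++~~
~+++~+
[1] ~~~~~+
~~~~++
++++++
~~~~++
~~~+~+
~~~~~+
[2] +~~~~+
~++~~~
~++~~~
~+~~~~
+~~~~+
+~~~~+
[3] ~~~~~+
~~+~~~
+~~~~~
~++~~~
~+~~~+
~+~~+~
[4] ~~~~~~
~~~~~~
~~+~~~
~++~~~
~+~~~~
~~~~++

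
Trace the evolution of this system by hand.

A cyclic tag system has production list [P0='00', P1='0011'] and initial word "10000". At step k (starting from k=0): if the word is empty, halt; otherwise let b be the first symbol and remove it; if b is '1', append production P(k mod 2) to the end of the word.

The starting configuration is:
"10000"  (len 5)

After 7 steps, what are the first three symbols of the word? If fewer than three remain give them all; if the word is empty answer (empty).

(empty)

k=0  "10000"  (len 5)
k=1  "000000"  (len 6)
k=2  "00000"  (len 5)
k=3  "0000"  (len 4)
k=4  "000"  (len 3)
k=5  "00"  (len 2)
k=6  "0"  (len 1)
k=7  (halted — word empty)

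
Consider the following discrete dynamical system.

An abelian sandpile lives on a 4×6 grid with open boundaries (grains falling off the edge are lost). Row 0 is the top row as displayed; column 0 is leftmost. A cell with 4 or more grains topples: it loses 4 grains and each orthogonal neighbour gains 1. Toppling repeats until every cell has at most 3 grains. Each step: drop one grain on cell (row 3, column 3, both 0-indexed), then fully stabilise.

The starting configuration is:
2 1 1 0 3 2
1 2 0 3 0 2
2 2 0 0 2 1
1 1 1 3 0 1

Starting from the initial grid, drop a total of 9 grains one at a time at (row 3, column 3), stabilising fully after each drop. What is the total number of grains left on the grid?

t=0: 2 1 1 0 3 2
1 2 0 3 0 2
2 2 0 0 2 1
1 1 1 3 0 1
t=1: 2 1 1 0 3 2
1 2 0 3 0 2
2 2 0 1 2 1
1 1 2 0 1 1
t=2: 2 1 1 0 3 2
1 2 0 3 0 2
2 2 0 1 2 1
1 1 2 1 1 1
t=3: 2 1 1 0 3 2
1 2 0 3 0 2
2 2 0 1 2 1
1 1 2 2 1 1
t=4: 2 1 1 0 3 2
1 2 0 3 0 2
2 2 0 1 2 1
1 1 2 3 1 1
t=5: 2 1 1 0 3 2
1 2 0 3 0 2
2 2 0 2 2 1
1 1 3 0 2 1
t=6: 2 1 1 0 3 2
1 2 0 3 0 2
2 2 0 2 2 1
1 1 3 1 2 1
t=7: 2 1 1 0 3 2
1 2 0 3 0 2
2 2 0 2 2 1
1 1 3 2 2 1
t=8: 2 1 1 0 3 2
1 2 0 3 0 2
2 2 0 2 2 1
1 1 3 3 2 1
t=9: 2 1 1 0 3 2
1 2 0 3 0 2
2 2 1 3 2 1
1 2 0 1 3 1

36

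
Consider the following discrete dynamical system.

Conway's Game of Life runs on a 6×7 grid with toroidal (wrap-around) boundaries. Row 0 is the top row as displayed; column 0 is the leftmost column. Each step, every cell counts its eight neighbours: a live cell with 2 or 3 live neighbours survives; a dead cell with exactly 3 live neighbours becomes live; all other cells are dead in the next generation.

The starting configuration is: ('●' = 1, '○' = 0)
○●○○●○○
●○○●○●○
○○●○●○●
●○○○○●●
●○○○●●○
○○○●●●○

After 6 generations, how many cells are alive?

14

0) ○●○○●○○
●○○●○●○
○○●○●○●
●○○○○●●
●○○○●●○
○○○●●●○
1) ○○●○○○●
●●●●○●●
○●○●●○○
●●○●○○○
●○○●○○○
○○○●○○●
2) ○○○○●○○
○○○○○●●
○○○○○●○
●●○●○○○
●●○●●○●
●○●●○○●
3) ●○○●●○○
○○○○●●●
●○○○●●○
○●○●○●○
○○○○●●○
○○●○○○●
4) ●○○●●○○
●○○○○○○
●○○●○○○
○○○●○○○
○○●●●●●
○○○○○○●
5) ●○○○○○●
●●○●●○●
○○○○○○○
○○○○○●●
○○●●●●●
●○●○○○●
6) ○○●●○○○
○●○○○●●
○○○○●○○
○○○●○○●
○●●●●○○
○○●○●○○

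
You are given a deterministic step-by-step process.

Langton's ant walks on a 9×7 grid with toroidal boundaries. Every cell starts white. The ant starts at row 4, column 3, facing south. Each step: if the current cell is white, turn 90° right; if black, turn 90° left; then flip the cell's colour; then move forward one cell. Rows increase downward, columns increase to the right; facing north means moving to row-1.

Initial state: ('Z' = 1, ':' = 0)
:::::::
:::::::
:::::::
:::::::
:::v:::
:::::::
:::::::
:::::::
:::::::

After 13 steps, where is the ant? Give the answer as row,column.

0) :::::::
:::::::
:::::::
:::::::
:::v:::
:::::::
:::::::
:::::::
:::::::
1) :::::::
:::::::
:::::::
:::::::
::<Z:::
:::::::
:::::::
:::::::
:::::::
2) :::::::
:::::::
:::::::
::^::::
::ZZ:::
:::::::
:::::::
:::::::
:::::::
3) :::::::
:::::::
:::::::
::Z>:::
::ZZ:::
:::::::
:::::::
:::::::
:::::::
4) :::::::
:::::::
:::::::
::ZZ:::
::Zv:::
:::::::
:::::::
:::::::
:::::::
5) :::::::
:::::::
:::::::
::ZZ:::
::Z:>::
:::::::
:::::::
:::::::
:::::::
6) :::::::
:::::::
:::::::
::ZZ:::
::Z:Z::
::::v::
:::::::
:::::::
:::::::
7) :::::::
:::::::
:::::::
::ZZ:::
::Z:Z::
:::<Z::
:::::::
:::::::
:::::::
8) :::::::
:::::::
:::::::
::ZZ:::
::Z^Z::
:::ZZ::
:::::::
:::::::
:::::::
9) :::::::
:::::::
:::::::
::ZZ:::
::ZZ>::
:::ZZ::
:::::::
:::::::
:::::::
10) :::::::
:::::::
:::::::
::ZZ^::
::ZZ:::
:::ZZ::
:::::::
:::::::
:::::::
11) :::::::
:::::::
:::::::
::ZZZ>:
::ZZ:::
:::ZZ::
:::::::
:::::::
:::::::
12) :::::::
:::::::
:::::::
::ZZZZ:
::ZZ:v:
:::ZZ::
:::::::
:::::::
:::::::
13) :::::::
:::::::
:::::::
::ZZZZ:
::ZZ<Z:
:::ZZ::
:::::::
:::::::
:::::::

4,4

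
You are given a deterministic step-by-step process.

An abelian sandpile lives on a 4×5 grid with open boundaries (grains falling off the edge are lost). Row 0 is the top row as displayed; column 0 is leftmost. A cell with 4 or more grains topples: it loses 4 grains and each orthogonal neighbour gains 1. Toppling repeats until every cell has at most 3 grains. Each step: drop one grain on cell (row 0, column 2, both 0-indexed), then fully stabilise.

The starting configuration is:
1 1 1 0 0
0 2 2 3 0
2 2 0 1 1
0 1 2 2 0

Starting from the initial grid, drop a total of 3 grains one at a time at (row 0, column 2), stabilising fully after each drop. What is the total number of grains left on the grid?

23

gen 0: 1 1 1 0 0
0 2 2 3 0
2 2 0 1 1
0 1 2 2 0
gen 1: 1 1 2 0 0
0 2 2 3 0
2 2 0 1 1
0 1 2 2 0
gen 2: 1 1 3 0 0
0 2 2 3 0
2 2 0 1 1
0 1 2 2 0
gen 3: 1 2 0 1 0
0 2 3 3 0
2 2 0 1 1
0 1 2 2 0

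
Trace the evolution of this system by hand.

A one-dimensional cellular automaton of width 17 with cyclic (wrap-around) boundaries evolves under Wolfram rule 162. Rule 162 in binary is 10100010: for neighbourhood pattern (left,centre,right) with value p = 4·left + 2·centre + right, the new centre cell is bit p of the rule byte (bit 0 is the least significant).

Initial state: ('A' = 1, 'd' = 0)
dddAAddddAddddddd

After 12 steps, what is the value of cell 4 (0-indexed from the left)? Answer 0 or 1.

0

k=0  dddAAddddAddddddd
k=1  ddAdddddAdddddddd
k=2  dAdddddAddddddddd
k=3  AdddddAdddddddddd
k=4  dddddAddddddddddA
k=5  ddddAddddddddddAd
k=6  dddAddddddddddAdd
k=7  ddAddddddddddAddd
k=8  dAddddddddddAdddd
k=9  AddddddddddAddddd
k=10  ddddddddddAdddddA
k=11  dddddddddAdddddAd
k=12  ddddddddAdddddAdd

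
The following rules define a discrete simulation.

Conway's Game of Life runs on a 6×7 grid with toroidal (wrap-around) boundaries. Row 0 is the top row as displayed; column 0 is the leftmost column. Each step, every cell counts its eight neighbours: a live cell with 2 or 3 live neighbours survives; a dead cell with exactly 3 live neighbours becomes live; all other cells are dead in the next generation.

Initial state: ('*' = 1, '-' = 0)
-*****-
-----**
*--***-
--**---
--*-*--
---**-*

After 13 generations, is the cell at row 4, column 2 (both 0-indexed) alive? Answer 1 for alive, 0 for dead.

1

[0] -*****-
-----**
*--***-
--**---
--*-*--
---**-*
[1] *-*----
**-----
--**-*-
-**--*-
--*-**-
-*-----
[2] *-*----
*--*--*
*--**-*
-*---**
--****-
-***---
[3] *-----*
--****-
-****--
-*-----
*----**
-------
[4] ---****
*----**
-*---*-
-*-****
*-----*
-----*-
[5] *------
*------
-**----
-**-*--
*------
*------
[6] **----*
*------
*-**---
*-**---
*------
**----*
[7] -------
--*----
*-**--*
*-**--*
--*----
-------
[8] -------
-***---
*-----*
*-----*
-***---
-------
[9] --*----
***----
--*---*
--*---*
***----
--*----
[10] --**---
*-**---
--**--*
--**--*
*-**---
--**---
[11] ----*--
----*--
*---*-*
*---*-*
----*--
----*--
[12] ---***-
---**--
*--**-*
*--**-*
---**--
---***-
[13] --*----
--*---*
*-*---*
*-*---*
--*---*
--*----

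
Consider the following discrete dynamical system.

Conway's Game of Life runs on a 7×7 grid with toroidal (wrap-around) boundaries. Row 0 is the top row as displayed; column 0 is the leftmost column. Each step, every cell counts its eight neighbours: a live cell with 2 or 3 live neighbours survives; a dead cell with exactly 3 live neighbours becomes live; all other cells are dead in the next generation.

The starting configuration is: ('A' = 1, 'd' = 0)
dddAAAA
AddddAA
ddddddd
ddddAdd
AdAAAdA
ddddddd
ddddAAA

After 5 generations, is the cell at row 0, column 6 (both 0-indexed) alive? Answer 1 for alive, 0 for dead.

0

[0] dddAAAA
AddddAA
ddddddd
ddddAdd
AdAAAdA
ddddddd
ddddAAA
[1] dddAddd
Adddddd
dddddAA
ddddAAd
dddAAAd
Adddddd
dddAddA
[2] ddddddd
ddddddA
ddddAAA
dddAddd
dddAdAA
dddAdAA
ddddddd
[3] ddddddd
ddddddA
ddddAAA
dddAddd
ddAAdAA
dddddAA
ddddddd
[4] ddddddd
ddddddA
ddddAAA
ddAAddd
ddAAdAA
ddddAAA
ddddddd
[5] ddddddd
ddddddA
dddAAAA
ddAdddd
ddAdddA
dddAAdA
dddddAd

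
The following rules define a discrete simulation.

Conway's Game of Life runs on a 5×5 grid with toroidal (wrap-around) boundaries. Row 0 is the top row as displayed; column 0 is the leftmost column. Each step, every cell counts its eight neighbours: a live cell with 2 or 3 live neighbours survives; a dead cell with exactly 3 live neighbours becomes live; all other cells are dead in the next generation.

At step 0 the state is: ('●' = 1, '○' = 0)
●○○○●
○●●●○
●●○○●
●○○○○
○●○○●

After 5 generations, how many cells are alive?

11

k=0  ●○○○●
○●●●○
●●○○●
●○○○○
○●○○●
k=1  ○○○○●
○○●●○
○○○●●
○○○○○
○●○○●
k=2  ●○●○●
○○●○○
○○●●●
●○○●●
●○○○○
k=3  ●○○●●
●○●○○
●●●○○
●●●○○
○○○○○
k=4  ●●○●●
○○●○○
○○○●●
●○●○○
○○●●○
k=5  ●●○○●
○●●○○
○●●●●
○●●○○
○○○○○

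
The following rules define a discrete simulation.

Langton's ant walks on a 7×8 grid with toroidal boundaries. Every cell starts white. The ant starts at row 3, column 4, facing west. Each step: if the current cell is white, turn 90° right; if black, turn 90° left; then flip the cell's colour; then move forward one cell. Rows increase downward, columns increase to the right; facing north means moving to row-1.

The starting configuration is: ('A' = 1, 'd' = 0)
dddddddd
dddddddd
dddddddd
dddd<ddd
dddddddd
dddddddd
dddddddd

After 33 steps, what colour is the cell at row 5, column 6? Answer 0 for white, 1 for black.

0

gen 0: dddddddd
dddddddd
dddddddd
dddd<ddd
dddddddd
dddddddd
dddddddd
gen 1: dddddddd
dddddddd
dddd^ddd
ddddAddd
dddddddd
dddddddd
dddddddd
gen 2: dddddddd
dddddddd
ddddA>dd
ddddAddd
dddddddd
dddddddd
dddddddd
gen 3: dddddddd
dddddddd
ddddAAdd
ddddAvdd
dddddddd
dddddddd
dddddddd
gen 4: dddddddd
dddddddd
ddddAAdd
dddd<Add
dddddddd
dddddddd
dddddddd
gen 5: dddddddd
dddddddd
ddddAAdd
dddddAdd
ddddvddd
dddddddd
dddddddd
gen 6: dddddddd
dddddddd
ddddAAdd
dddddAdd
ddd<Addd
dddddddd
dddddddd
gen 7: dddddddd
dddddddd
ddddAAdd
ddd^dAdd
dddAAddd
dddddddd
dddddddd
gen 8: dddddddd
dddddddd
ddddAAdd
dddA>Add
dddAAddd
dddddddd
dddddddd
gen 9: dddddddd
dddddddd
ddddAAdd
dddAAAdd
dddAvddd
dddddddd
dddddddd
gen 10: dddddddd
dddddddd
ddddAAdd
dddAAAdd
dddAd>dd
dddddddd
dddddddd
gen 11: dddddddd
dddddddd
ddddAAdd
dddAAAdd
dddAdAdd
dddddvdd
dddddddd
gen 12: dddddddd
dddddddd
ddddAAdd
dddAAAdd
dddAdAdd
dddd<Add
dddddddd
gen 13: dddddddd
dddddddd
ddddAAdd
dddAAAdd
dddA^Add
ddddAAdd
dddddddd
gen 14: dddddddd
dddddddd
ddddAAdd
dddAAAdd
dddAA>dd
ddddAAdd
dddddddd
gen 15: dddddddd
dddddddd
ddddAAdd
dddAA^dd
dddAAddd
ddddAAdd
dddddddd
gen 16: dddddddd
dddddddd
ddddAAdd
dddA<ddd
dddAAddd
ddddAAdd
dddddddd
gen 17: dddddddd
dddddddd
ddddAAdd
dddAdddd
dddAvddd
ddddAAdd
dddddddd
gen 18: dddddddd
dddddddd
ddddAAdd
dddAdddd
dddAd>dd
ddddAAdd
dddddddd
gen 19: dddddddd
dddddddd
ddddAAdd
dddAdddd
dddAdAdd
ddddAvdd
dddddddd
gen 20: dddddddd
dddddddd
ddddAAdd
dddAdddd
dddAdAdd
ddddAd>d
dddddddd
gen 21: dddddddd
dddddddd
ddddAAdd
dddAdddd
dddAdAdd
ddddAdAd
ddddddvd
gen 22: dddddddd
dddddddd
ddddAAdd
dddAdddd
dddAdAdd
ddddAdAd
ddddd<Ad
gen 23: dddddddd
dddddddd
ddddAAdd
dddAdddd
dddAdAdd
ddddA^Ad
dddddAAd
gen 24: dddddddd
dddddddd
ddddAAdd
dddAdddd
dddAdAdd
ddddAA>d
dddddAAd
gen 25: dddddddd
dddddddd
ddddAAdd
dddAdddd
dddAdA^d
ddddAAdd
dddddAAd
gen 26: dddddddd
dddddddd
ddddAAdd
dddAdddd
dddAdAA>
ddddAAdd
dddddAAd
gen 27: dddddddd
dddddddd
ddddAAdd
dddAdddd
dddAdAAA
ddddAAdv
dddddAAd
gen 28: dddddddd
dddddddd
ddddAAdd
dddAdddd
dddAdAAA
ddddAA<A
dddddAAd
gen 29: dddddddd
dddddddd
ddddAAdd
dddAdddd
dddAdA^A
ddddAAAA
dddddAAd
gen 30: dddddddd
dddddddd
ddddAAdd
dddAdddd
dddAd<dA
ddddAAAA
dddddAAd
gen 31: dddddddd
dddddddd
ddddAAdd
dddAdddd
dddAdddA
ddddAvAA
dddddAAd
gen 32: dddddddd
dddddddd
ddddAAdd
dddAdddd
dddAdddA
ddddAd>A
dddddAAd
gen 33: dddddddd
dddddddd
ddddAAdd
dddAdddd
dddAdd^A
ddddAddA
dddddAAd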